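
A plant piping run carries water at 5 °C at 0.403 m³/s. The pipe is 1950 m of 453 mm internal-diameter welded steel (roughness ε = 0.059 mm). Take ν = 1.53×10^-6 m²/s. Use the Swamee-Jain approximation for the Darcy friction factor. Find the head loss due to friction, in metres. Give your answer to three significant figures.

V = 4Q/(πD²) = 4·0.403/(π·0.453²) = 2.500 m/s
Re = VD/ν = 2.500·0.453/1.53×10^-6 = 7.40×10^5 → turbulent
ε/D = 0.059/453 = 1.30×10^-4
Swamee-Jain: f = 0.01427
h_f = f(L/D)V²/(2g) = 0.01427·(1950/0.453)·2.500²/(2·9.81) = 19.57 m

h_f ≈ 19.6 m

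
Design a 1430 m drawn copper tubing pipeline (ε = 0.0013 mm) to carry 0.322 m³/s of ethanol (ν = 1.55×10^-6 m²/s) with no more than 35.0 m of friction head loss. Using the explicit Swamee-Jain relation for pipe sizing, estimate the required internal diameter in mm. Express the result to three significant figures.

Swamee-Jain (Type III): D = 0.66·[ε^1.25·(LQ²/(gh_f))^4.75 + ν·Q^9.4·(L/(gh_f))^5.2]^0.04
LQ²/(gh_f) = 0.4318; L/(gh_f) = 4.165
Term 1 = ε^1.25·(…)^4.75 = 8.13×10^-10; Term 2 = ν·Q^9.4·(…)^5.2 = 6.11×10^-8
D = 0.66·(8.13×10^-10 + 6.11×10^-8)^0.04 = 0.3398 m = 340 mm
Check: V = 3.55 m/s, Re = 7.78×10^5, f = 0.01219, h_f = 33.0 m ≈ 35.0 m ✓

D ≈ 340 mm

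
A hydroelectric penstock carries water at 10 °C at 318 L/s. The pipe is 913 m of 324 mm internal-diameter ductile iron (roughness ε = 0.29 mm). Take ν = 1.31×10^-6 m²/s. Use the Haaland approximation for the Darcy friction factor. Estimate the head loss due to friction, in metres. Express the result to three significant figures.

V = 4Q/(πD²) = 4·0.318/(π·0.324²) = 3.857 m/s
Re = VD/ν = 3.857·0.324/1.31×10^-6 = 9.54×10^5 → turbulent
ε/D = 0.29/324 = 8.95×10^-4
Haaland: f = 0.01946
h_f = f(L/D)V²/(2g) = 0.01946·(913/0.324)·3.857²/(2·9.81) = 41.57 m

h_f ≈ 41.6 m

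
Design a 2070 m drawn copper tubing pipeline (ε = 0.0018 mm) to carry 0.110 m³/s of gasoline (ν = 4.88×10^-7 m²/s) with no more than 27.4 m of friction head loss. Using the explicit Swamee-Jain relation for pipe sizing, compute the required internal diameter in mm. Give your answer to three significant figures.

D ≈ 246 mm

Swamee-Jain (Type III): D = 0.66·[ε^1.25·(LQ²/(gh_f))^4.75 + ν·Q^9.4·(L/(gh_f))^5.2]^0.04
LQ²/(gh_f) = 0.09318; L/(gh_f) = 7.701
Term 1 = ε^1.25·(…)^4.75 = 8.38×10^-13; Term 2 = ν·Q^9.4·(…)^5.2 = 1.94×10^-11
D = 0.66·(8.38×10^-13 + 1.94×10^-11)^0.04 = 0.2465 m = 246 mm
Check: V = 2.31 m/s, Re = 1.16×10^6, f = 0.01151, h_f = 26.2 m ≈ 27.4 m ✓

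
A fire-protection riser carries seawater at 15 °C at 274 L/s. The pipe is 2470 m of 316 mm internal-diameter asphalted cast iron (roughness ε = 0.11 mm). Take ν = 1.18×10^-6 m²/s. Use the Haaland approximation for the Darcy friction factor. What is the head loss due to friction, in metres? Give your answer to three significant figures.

h_f ≈ 78.1 m

V = 4Q/(πD²) = 4·0.274/(π·0.316²) = 3.494 m/s
Re = VD/ν = 3.494·0.316/1.18×10^-6 = 9.36×10^5 → turbulent
ε/D = 0.11/316 = 3.48×10^-4
Haaland: f = 0.01606
h_f = f(L/D)V²/(2g) = 0.01606·(2470/0.316)·3.494²/(2·9.81) = 78.09 m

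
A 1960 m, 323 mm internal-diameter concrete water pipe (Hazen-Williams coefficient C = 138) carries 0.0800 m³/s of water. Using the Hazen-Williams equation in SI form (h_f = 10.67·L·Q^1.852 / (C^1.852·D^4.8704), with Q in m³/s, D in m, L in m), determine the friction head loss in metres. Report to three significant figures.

h_f = 10.67·1960·0.0800^1.852 / (138^1.852·0.323^4.8704) = 5.203 m

h_f ≈ 5.20 m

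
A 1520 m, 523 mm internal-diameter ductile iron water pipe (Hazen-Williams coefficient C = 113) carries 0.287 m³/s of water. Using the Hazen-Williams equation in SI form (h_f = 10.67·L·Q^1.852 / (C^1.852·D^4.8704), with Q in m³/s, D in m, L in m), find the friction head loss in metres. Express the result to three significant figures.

h_f = 10.67·1520·0.287^1.852 / (113^1.852·0.523^4.8704) = 5.953 m

h_f ≈ 5.95 m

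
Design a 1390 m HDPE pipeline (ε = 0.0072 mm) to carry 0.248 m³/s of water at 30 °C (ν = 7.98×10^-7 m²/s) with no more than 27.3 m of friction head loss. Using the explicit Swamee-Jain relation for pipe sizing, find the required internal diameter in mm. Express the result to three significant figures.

Swamee-Jain (Type III): D = 0.66·[ε^1.25·(LQ²/(gh_f))^4.75 + ν·Q^9.4·(L/(gh_f))^5.2]^0.04
LQ²/(gh_f) = 0.3192; L/(gh_f) = 5.190
Term 1 = ε^1.25·(…)^4.75 = 1.64×10^-9; Term 2 = ν·Q^9.4·(…)^5.2 = 8.49×10^-9
D = 0.66·(1.64×10^-9 + 8.49×10^-9)^0.04 = 0.3161 m = 316 mm
Check: V = 3.16 m/s, Re = 1.25×10^6, f = 0.01179, h_f = 26.4 m ≈ 27.3 m ✓

D ≈ 316 mm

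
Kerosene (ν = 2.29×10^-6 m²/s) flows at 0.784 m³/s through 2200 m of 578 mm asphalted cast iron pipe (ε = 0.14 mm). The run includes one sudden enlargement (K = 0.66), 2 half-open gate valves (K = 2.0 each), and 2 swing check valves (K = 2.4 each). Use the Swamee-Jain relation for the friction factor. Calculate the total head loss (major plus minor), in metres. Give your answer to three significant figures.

H_L ≈ 31.1 m

V = 4Q/(πD²) = 2.988 m/s; V²/2g = 0.4550 m
Re = 7.54×10^5, ε/D = 2.42×10^-4 → f = 0.01545 (Swamee-Jain)
Major: h_f = f(L/D)·V²/2g = 0.01545·3806·0.4550 = 26.76 m
Minor: ΣK = 9.46; h_m = ΣK·V²/2g = 4.305 m
Total H_L = 26.76 + 4.305 = 31.06 m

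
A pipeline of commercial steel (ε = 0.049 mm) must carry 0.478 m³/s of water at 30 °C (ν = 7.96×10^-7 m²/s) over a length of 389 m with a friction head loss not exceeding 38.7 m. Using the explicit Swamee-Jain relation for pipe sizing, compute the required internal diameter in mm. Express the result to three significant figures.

Swamee-Jain (Type III): D = 0.66·[ε^1.25·(LQ²/(gh_f))^4.75 + ν·Q^9.4·(L/(gh_f))^5.2]^0.04
LQ²/(gh_f) = 0.2341; L/(gh_f) = 1.025
Term 1 = ε^1.25·(…)^4.75 = 4.14×10^-9; Term 2 = ν·Q^9.4·(…)^5.2 = 8.76×10^-10
D = 0.66·(4.14×10^-9 + 8.76×10^-10)^0.04 = 0.3073 m = 307 mm
Check: V = 6.44 m/s, Re = 2.49×10^6, f = 0.01368, h_f = 36.7 m ≈ 38.7 m ✓

D ≈ 307 mm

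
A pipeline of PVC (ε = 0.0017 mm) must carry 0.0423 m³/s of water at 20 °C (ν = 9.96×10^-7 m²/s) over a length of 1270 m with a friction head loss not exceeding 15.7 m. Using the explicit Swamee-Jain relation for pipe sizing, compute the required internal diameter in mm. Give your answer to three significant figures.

Swamee-Jain (Type III): D = 0.66·[ε^1.25·(LQ²/(gh_f))^4.75 + ν·Q^9.4·(L/(gh_f))^5.2]^0.04
LQ²/(gh_f) = 0.01475; L/(gh_f) = 8.246
Term 1 = ε^1.25·(…)^4.75 = 1.23×10^-16; Term 2 = ν·Q^9.4·(…)^5.2 = 7.08×10^-15
D = 0.66·(1.23×10^-16 + 7.08×10^-15)^0.04 = 0.1794 m = 179 mm
Check: V = 1.67 m/s, Re = 3.01×10^5, f = 0.01447, h_f = 14.6 m ≈ 15.7 m ✓

D ≈ 179 mm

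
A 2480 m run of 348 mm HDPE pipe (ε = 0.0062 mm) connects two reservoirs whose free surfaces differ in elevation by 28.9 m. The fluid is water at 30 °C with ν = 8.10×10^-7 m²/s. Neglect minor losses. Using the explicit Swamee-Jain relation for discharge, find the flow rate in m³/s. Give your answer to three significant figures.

Swamee-Jain (Type II): Q = -0.965·√(gD⁵h_f/L)·ln[ε/(3.7D) + √(3.17ν²L/(gD³h_f))]
√(gD⁵h_f/L) = √(9.81·0.348⁵·28.9/2480) = 0.02415
ε/(3.7D) = 4.82×10^-6; √(3.17ν²L/(gD³h_f)) = 2.08×10^-5
Q = -0.965·0.02415·ln(2.559×10^-5) = 0.2465 m³/s
Check: V = 2.59 m/s, Re = 1.11×10^6, f = 0.01185, h_f = 28.9 m ≈ 28.9 m ✓

Q ≈ 0.246 m³/s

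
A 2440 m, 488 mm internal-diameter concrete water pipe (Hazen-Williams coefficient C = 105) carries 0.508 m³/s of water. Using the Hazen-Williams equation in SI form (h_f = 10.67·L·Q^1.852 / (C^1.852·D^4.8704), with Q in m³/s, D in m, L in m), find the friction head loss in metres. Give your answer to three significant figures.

h_f = 10.67·2440·0.508^1.852 / (105^1.852·0.488^4.8704) = 44.17 m

h_f ≈ 44.2 m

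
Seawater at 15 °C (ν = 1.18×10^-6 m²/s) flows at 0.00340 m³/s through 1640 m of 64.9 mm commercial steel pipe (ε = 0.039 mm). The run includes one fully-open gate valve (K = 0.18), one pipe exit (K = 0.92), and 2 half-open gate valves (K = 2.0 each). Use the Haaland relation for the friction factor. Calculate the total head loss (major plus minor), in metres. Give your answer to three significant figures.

V = 4Q/(πD²) = 1.028 m/s; V²/2g = 0.05384 m
Re = 5.65×10^4, ε/D = 6.01×10^-4 → f = 0.02213 (Haaland)
Major: h_f = f(L/D)·V²/2g = 0.02213·25270·0.05384 = 30.11 m
Minor: ΣK = 5.10; h_m = ΣK·V²/2g = 0.2746 m
Total H_L = 30.11 + 0.2746 = 30.38 m

H_L ≈ 30.4 m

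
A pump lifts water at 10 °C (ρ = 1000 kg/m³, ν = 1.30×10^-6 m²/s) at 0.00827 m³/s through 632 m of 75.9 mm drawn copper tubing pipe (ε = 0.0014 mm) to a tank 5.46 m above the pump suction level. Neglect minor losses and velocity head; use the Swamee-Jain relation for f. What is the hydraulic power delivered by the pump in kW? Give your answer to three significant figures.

P_hyd ≈ 2.48 kW

V = 4Q/(πD²) = 1.828 m/s; Re = 1.07×10^5; ε/D = 1.84×10^-5; f = 0.01774
h_f = f(L/D)V²/2g = 25.15 m
Total head H = z + h_f = 5.46 + 25.15 = 30.61 m
P_hyd = ρgQH = 1000·9.81·0.00827·30.61 = 2.484 kW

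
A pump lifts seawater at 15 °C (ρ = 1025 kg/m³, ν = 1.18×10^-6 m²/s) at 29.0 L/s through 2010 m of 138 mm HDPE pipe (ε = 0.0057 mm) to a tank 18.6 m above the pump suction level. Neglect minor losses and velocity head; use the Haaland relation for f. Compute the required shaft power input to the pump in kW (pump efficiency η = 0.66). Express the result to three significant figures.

P_shaft ≈ 27.2 kW

V = 4Q/(πD²) = 1.939 m/s; Re = 2.27×10^5; ε/D = 4.13×10^-5; f = 0.01542
h_f = f(L/D)V²/2g = 43.04 m
Total head H = z + h_f = 18.6 + 43.04 = 61.64 m
P_hyd = ρgQH = 1025·9.81·0.0290·61.64 = 17.97 kW
P_shaft = P_hyd/η = 17.97/0.66 = 27.23 kW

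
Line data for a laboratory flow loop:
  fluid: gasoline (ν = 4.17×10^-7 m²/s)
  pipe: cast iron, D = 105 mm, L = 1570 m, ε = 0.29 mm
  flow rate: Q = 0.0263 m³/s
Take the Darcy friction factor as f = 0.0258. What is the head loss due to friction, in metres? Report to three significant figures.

h_f ≈ 181 m

V = 4Q/(πD²) = 4·0.0263/(π·0.105²) = 3.037 m/s
h_f = f(L/D)V²/(2g) = 0.02580·(1570/0.105)·3.037²/(2·9.81) = 181.4 m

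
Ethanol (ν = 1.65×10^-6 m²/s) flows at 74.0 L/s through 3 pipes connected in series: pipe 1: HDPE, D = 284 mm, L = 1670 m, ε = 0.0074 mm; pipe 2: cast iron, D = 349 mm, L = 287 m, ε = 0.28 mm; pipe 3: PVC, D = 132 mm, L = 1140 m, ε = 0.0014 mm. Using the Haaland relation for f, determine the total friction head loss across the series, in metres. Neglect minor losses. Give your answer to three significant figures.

H ≈ 181 m

Pipe 1: V = 1.168 m/s, Re = 2.01×10^5, ε/D = 2.61×10^-5, f = 0.01565, h_1 = f(L/D)V²/2g = 6.400 m
Pipe 2: V = 0.7736 m/s, Re = 1.64×10^5, ε/D = 8.02×10^-4, f = 0.02036, h_2 = f(L/D)V²/2g = 0.5107 m
Pipe 3: V = 5.407 m/s, Re = 4.33×10^5, ε/D = 1.06×10^-5, f = 0.01352, h_3 = f(L/D)V²/2g = 174.0 m
Series → Q common, losses add: H = Σh = 180.9 m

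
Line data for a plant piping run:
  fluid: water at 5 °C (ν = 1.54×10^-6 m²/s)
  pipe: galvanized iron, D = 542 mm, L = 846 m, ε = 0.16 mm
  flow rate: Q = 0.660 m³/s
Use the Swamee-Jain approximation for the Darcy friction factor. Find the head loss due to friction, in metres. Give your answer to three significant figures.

V = 4Q/(πD²) = 4·0.660/(π·0.542²) = 2.861 m/s
Re = VD/ν = 2.861·0.542/1.54×10^-6 = 1.01×10^6 → turbulent
ε/D = 0.16/542 = 2.95×10^-4
Swamee-Jain: f = 0.01571
h_f = f(L/D)V²/(2g) = 0.01571·(846/0.542)·2.861²/(2·9.81) = 10.23 m

h_f ≈ 10.2 m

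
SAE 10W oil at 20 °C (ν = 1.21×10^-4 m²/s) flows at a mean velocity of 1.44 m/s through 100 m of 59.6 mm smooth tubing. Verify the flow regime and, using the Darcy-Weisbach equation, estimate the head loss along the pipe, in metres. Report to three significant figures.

Re = VD/ν = 1.44·0.05960/1.21×10^-4 = 709 → laminar (Re < 2300)
f = 64/Re = 0.09023
h_f = f(L/D)V²/(2g) = 0.09023·(100/0.05960)·1.44²/(2·9.81) = 16.00 m

h_f ≈ 16.0 m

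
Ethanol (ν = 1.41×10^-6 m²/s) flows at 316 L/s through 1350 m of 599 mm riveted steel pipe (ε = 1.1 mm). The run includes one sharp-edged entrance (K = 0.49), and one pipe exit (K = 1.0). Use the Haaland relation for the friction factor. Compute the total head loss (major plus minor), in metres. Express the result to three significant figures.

H_L ≈ 3.46 m

V = 4Q/(πD²) = 1.121 m/s; V²/2g = 0.06409 m
Re = 4.76×10^5, ε/D = 0.00184 → f = 0.02330 (Haaland)
Major: h_f = f(L/D)·V²/2g = 0.02330·2254·0.06409 = 3.366 m
Minor: ΣK = 1.49; h_m = ΣK·V²/2g = 0.09549 m
Total H_L = 3.366 + 0.09549 = 3.461 m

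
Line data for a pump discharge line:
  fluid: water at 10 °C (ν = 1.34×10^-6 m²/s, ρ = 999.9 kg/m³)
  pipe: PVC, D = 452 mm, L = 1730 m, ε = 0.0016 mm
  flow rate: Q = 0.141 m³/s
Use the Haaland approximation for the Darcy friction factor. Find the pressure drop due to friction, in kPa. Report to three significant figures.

V = 4Q/(πD²) = 4·0.141/(π·0.452²) = 0.8787 m/s
Re = VD/ν = 0.8787·0.452/1.34×10^-6 = 2.96×10^5 → turbulent
ε/D = 0.0016/452 = 3.54×10^-6
Haaland: f = 0.01440
h_f = f(L/D)V²/(2g) = 0.01440·(1730/0.452)·0.8787²/(2·9.81) = 2.170 m
Δp = ρg·h_f = 999.9·9.81·2.170 = 21.28 kPa

Δp ≈ 21.3 kPa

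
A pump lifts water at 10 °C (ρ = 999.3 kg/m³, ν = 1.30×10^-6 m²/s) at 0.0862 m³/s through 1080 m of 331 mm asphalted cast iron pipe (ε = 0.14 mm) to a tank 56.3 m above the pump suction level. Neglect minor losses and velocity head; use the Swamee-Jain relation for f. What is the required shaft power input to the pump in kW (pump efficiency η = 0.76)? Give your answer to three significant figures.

V = 4Q/(πD²) = 1.002 m/s; Re = 2.55×10^5; ε/D = 4.23×10^-4; f = 0.01811
h_f = f(L/D)V²/2g = 3.022 m
Total head H = z + h_f = 56.3 + 3.022 = 59.32 m
P_hyd = ρgQH = 999.3·9.81·0.0862·59.32 = 50.13 kW
P_shaft = P_hyd/η = 50.13/0.76 = 65.96 kW

P_shaft ≈ 66.0 kW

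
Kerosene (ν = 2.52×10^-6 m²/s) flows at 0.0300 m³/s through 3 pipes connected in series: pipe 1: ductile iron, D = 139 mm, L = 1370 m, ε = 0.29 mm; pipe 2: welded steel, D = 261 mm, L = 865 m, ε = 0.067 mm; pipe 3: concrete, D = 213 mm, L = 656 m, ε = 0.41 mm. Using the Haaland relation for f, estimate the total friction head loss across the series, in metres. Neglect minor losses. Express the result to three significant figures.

Pipe 1: V = 1.977 m/s, Re = 1.09×10^5, ε/D = 0.00209, f = 0.02509, h_1 = f(L/D)V²/2g = 49.26 m
Pipe 2: V = 0.5607 m/s, Re = 5.81×10^4, ε/D = 2.57×10^-4, f = 0.02088, h_2 = f(L/D)V²/2g = 1.109 m
Pipe 3: V = 0.8419 m/s, Re = 7.12×10^4, ε/D = 0.00192, f = 0.02534, h_3 = f(L/D)V²/2g = 2.819 m
Series → Q common, losses add: H = Σh = 53.19 m

H ≈ 53.2 m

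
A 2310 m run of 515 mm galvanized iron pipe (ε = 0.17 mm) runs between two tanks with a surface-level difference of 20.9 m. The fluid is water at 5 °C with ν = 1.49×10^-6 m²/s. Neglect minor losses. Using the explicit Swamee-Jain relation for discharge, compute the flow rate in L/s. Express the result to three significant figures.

Swamee-Jain (Type II): Q = -0.965·√(gD⁵h_f/L)·ln[ε/(3.7D) + √(3.17ν²L/(gD³h_f))]
√(gD⁵h_f/L) = √(9.81·0.515⁵·20.9/2310) = 0.05670
ε/(3.7D) = 8.92×10^-5; √(3.17ν²L/(gD³h_f)) = 2.41×10^-5
Q = -0.965·0.05670·ln(1.133×10^-4) = 0.4972 m³/s
Check: V = 2.39 m/s, Re = 8.25×10^5, f = 0.01615, h_f = 21.0 m ≈ 20.9 m ✓

Q ≈ 497 L/s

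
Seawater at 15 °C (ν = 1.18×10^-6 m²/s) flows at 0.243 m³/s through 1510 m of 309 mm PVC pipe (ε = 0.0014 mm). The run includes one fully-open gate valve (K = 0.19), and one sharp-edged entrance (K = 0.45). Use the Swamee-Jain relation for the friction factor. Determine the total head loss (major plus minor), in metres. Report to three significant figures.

H_L ≈ 31.8 m

V = 4Q/(πD²) = 3.240 m/s; V²/2g = 0.5352 m
Re = 8.49×10^5, ε/D = 4.53×10^-6 → f = 0.01204 (Swamee-Jain)
Major: h_f = f(L/D)·V²/2g = 0.01204·4887·0.5352 = 31.48 m
Minor: ΣK = 0.640; h_m = ΣK·V²/2g = 0.3425 m
Total H_L = 31.48 + 0.3425 = 31.82 m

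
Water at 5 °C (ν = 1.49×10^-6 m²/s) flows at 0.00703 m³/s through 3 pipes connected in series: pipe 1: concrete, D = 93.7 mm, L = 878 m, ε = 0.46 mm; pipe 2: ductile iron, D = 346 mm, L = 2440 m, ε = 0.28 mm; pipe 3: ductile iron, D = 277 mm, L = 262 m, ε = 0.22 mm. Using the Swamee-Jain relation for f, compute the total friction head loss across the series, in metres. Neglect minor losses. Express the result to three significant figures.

H ≈ 15.9 m

Pipe 1: V = 1.019 m/s, Re = 6.41×10^4, ε/D = 0.00491, f = 0.03197, h_1 = f(L/D)V²/2g = 15.87 m
Pipe 2: V = 0.07477 m/s, Re = 1.74×10^4, ε/D = 8.09×10^-4, f = 0.02853, h_2 = f(L/D)V²/2g = 0.05733 m
Pipe 3: V = 0.1167 m/s, Re = 2.17×10^4, ε/D = 7.94×10^-4, f = 0.02723, h_3 = f(L/D)V²/2g = 0.01786 m
Series → Q common, losses add: H = Σh = 15.94 m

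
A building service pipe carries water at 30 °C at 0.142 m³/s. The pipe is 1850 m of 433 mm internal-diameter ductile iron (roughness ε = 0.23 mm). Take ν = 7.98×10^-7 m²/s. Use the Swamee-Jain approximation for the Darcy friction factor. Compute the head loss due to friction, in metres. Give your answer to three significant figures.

h_f ≈ 3.63 m

V = 4Q/(πD²) = 4·0.142/(π·0.433²) = 0.9643 m/s
Re = VD/ν = 0.9643·0.433/7.98×10^-7 = 5.23×10^5 → turbulent
ε/D = 0.23/433 = 5.31×10^-4
Swamee-Jain: f = 0.01793
h_f = f(L/D)V²/(2g) = 0.01793·(1850/0.433)·0.9643²/(2·9.81) = 3.631 m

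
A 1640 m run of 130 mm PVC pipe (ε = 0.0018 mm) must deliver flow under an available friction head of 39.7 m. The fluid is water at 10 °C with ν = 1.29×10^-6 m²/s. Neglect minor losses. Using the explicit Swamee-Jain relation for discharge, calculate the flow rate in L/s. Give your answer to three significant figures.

Swamee-Jain (Type II): Q = -0.965·√(gD⁵h_f/L)·ln[ε/(3.7D) + √(3.17ν²L/(gD³h_f))]
√(gD⁵h_f/L) = √(9.81·0.130⁵·39.7/1640) = 0.002969
ε/(3.7D) = 3.74×10^-6; √(3.17ν²L/(gD³h_f)) = 1.01×10^-4
Q = -0.965·0.002969·ln(1.043×10^-4) = 0.02627 m³/s
Check: V = 1.98 m/s, Re = 1.99×10^5, f = 0.01567, h_f = 39.5 m ≈ 39.7 m ✓

Q ≈ 26.3 L/s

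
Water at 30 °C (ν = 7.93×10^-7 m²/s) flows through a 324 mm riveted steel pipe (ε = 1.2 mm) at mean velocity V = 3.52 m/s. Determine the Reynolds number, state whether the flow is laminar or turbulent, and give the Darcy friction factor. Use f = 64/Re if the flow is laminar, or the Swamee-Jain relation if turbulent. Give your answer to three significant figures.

Re ≈ 1.44×10^6; turbulent; f ≈ 0.0279

Re = VD/ν = 3.520·0.324/7.93×10^-7 = 1.44×10^6
Re > 4000 → turbulent; ε/D = 0.00370
Swamee-Jain: f = 0.02792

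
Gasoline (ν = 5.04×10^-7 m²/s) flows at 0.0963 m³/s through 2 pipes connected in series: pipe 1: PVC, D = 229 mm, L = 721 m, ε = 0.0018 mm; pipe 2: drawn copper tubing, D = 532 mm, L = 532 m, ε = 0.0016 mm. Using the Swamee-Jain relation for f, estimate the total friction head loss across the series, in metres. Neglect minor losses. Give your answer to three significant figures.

H ≈ 10.4 m

Pipe 1: V = 2.338 m/s, Re = 1.06×10^6, ε/D = 7.86×10^-6, f = 0.01169, h_1 = f(L/D)V²/2g = 10.26 m
Pipe 2: V = 0.4332 m/s, Re = 4.57×10^5, ε/D = 3.01×10^-6, f = 0.01335, h_2 = f(L/D)V²/2g = 0.1277 m
Series → Q common, losses add: H = Σh = 10.38 m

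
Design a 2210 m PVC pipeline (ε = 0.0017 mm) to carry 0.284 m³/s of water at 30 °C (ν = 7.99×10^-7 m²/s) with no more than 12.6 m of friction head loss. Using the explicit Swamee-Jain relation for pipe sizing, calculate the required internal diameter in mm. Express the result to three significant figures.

Swamee-Jain (Type III): D = 0.66·[ε^1.25·(LQ²/(gh_f))^4.75 + ν·Q^9.4·(L/(gh_f))^5.2]^0.04
LQ²/(gh_f) = 1.442; L/(gh_f) = 17.88
Term 1 = ε^1.25·(…)^4.75 = 3.49×10^-7; Term 2 = ν·Q^9.4·(…)^5.2 = 1.89×10^-5
D = 0.66·(3.49×10^-7 + 1.89×10^-5)^0.04 = 0.4275 m = 427 mm
Check: V = 1.98 m/s, Re = 1.06×10^6, f = 0.01160, h_f = 12.0 m ≈ 12.6 m ✓

D ≈ 427 mm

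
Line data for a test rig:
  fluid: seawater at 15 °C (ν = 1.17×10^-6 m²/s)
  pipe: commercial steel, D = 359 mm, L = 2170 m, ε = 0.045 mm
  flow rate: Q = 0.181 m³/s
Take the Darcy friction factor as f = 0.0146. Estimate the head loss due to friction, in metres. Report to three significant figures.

h_f ≈ 14.4 m

V = 4Q/(πD²) = 4·0.181/(π·0.359²) = 1.788 m/s
h_f = f(L/D)V²/(2g) = 0.01460·(2170/0.359)·1.788²/(2·9.81) = 14.38 m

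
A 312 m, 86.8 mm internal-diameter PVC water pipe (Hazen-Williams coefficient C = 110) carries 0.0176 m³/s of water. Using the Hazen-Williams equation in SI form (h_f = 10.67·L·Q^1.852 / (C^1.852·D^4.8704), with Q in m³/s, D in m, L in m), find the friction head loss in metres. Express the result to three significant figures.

h_f = 10.67·312·0.0176^1.852 / (110^1.852·0.0868^4.8704) = 45.94 m

h_f ≈ 45.9 m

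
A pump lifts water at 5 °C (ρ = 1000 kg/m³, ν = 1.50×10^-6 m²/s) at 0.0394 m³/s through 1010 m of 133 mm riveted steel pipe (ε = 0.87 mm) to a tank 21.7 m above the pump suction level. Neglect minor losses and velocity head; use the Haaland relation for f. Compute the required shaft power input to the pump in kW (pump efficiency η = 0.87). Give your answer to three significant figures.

V = 4Q/(πD²) = 2.836 m/s; Re = 2.51×10^5; ε/D = 0.00654; f = 0.03335
h_f = f(L/D)V²/2g = 103.8 m
Total head H = z + h_f = 21.7 + 103.8 = 125.5 m
P_hyd = ρgQH = 1000·9.81·0.0394·125.5 = 48.52 kW
P_shaft = P_hyd/η = 48.52/0.87 = 55.77 kW

P_shaft ≈ 55.8 kW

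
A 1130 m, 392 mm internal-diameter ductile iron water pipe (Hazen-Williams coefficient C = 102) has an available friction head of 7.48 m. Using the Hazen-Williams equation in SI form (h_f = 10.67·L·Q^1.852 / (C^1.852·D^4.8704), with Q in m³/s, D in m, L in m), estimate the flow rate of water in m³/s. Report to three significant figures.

Rearranging: Q = [h_f·C^1.852·D^4.8704 / (10.67·L)]^(1/1.852)
Q = [7.48·102^1.852·0.392^4.8704 / (10.67·1130)]^0.540 = 0.1611 m³/s

Q ≈ 0.161 m³/s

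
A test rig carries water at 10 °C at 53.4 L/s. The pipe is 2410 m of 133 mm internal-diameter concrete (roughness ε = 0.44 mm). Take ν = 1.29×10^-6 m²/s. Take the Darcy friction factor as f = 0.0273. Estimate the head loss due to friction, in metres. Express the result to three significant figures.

V = 4Q/(πD²) = 4·0.0534/(π·0.133²) = 3.844 m/s
h_f = f(L/D)V²/(2g) = 0.02730·(2410/0.133)·3.844²/(2·9.81) = 372.5 m

h_f ≈ 372 m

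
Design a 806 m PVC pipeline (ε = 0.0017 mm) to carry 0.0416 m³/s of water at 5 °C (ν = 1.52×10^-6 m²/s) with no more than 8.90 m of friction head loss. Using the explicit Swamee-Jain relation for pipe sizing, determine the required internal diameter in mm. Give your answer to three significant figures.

D ≈ 186 mm

Swamee-Jain (Type III): D = 0.66·[ε^1.25·(LQ²/(gh_f))^4.75 + ν·Q^9.4·(L/(gh_f))^5.2]^0.04
LQ²/(gh_f) = 0.01598; L/(gh_f) = 9.232
Term 1 = ε^1.25·(…)^4.75 = 1.80×10^-16; Term 2 = ν·Q^9.4·(…)^5.2 = 1.66×10^-14
D = 0.66·(1.80×10^-16 + 1.66×10^-14)^0.04 = 0.1856 m = 186 mm
Check: V = 1.54 m/s, Re = 1.88×10^5, f = 0.01581, h_f = 8.27 m ≈ 8.90 m ✓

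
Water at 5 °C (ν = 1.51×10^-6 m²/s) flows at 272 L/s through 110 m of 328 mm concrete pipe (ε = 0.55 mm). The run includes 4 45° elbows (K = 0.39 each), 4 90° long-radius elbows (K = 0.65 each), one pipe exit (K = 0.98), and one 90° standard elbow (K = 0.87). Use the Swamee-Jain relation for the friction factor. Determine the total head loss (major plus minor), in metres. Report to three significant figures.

H_L ≈ 7.20 m

V = 4Q/(πD²) = 3.219 m/s; V²/2g = 0.5282 m
Re = 6.99×10^5, ε/D = 0.00168 → f = 0.02276 (Swamee-Jain)
Major: h_f = f(L/D)·V²/2g = 0.02276·335.4·0.5282 = 4.031 m
Minor: ΣK = 6.01; h_m = ΣK·V²/2g = 3.174 m
Total H_L = 4.031 + 3.174 = 7.205 m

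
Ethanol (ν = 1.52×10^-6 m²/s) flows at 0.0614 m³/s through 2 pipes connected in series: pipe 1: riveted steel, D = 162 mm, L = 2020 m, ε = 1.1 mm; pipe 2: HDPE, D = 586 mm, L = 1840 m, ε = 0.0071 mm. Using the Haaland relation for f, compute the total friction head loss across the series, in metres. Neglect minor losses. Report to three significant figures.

Pipe 1: V = 2.979 m/s, Re = 3.17×10^5, ε/D = 0.00679, f = 0.03368, h_1 = f(L/D)V²/2g = 189.9 m
Pipe 2: V = 0.2277 m/s, Re = 8.78×10^4, ε/D = 1.21×10^-5, f = 0.01836, h_2 = f(L/D)V²/2g = 0.1523 m
Series → Q common, losses add: H = Σh = 190.1 m

H ≈ 190 m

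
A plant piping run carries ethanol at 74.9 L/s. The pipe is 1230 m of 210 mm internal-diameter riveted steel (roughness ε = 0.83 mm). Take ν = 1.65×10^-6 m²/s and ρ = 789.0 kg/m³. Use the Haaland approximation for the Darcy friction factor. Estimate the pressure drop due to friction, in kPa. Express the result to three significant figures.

V = 4Q/(πD²) = 4·0.0749/(π·0.210²) = 2.162 m/s
Re = VD/ν = 2.162·0.210/1.65×10^-6 = 2.75×10^5 → turbulent
ε/D = 0.83/210 = 0.00395
Haaland: f = 0.02874
h_f = f(L/D)V²/(2g) = 0.02874·(1230/0.210)·2.162²/(2·9.81) = 40.12 m
Δp = ρg·h_f = 789.0·9.81·40.12 = 310.5 kPa

Δp ≈ 311 kPa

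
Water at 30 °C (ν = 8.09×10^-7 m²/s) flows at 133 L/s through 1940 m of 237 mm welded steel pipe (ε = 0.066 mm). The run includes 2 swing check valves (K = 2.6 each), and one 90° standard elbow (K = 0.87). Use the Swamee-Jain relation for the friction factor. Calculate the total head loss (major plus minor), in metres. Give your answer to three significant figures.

V = 4Q/(πD²) = 3.015 m/s; V²/2g = 0.4633 m
Re = 8.83×10^5, ε/D = 2.78×10^-4 → f = 0.01565 (Swamee-Jain)
Major: h_f = f(L/D)·V²/2g = 0.01565·8186·0.4633 = 59.36 m
Minor: ΣK = 6.07; h_m = ΣK·V²/2g = 2.812 m
Total H_L = 59.36 + 2.812 = 62.17 m

H_L ≈ 62.2 m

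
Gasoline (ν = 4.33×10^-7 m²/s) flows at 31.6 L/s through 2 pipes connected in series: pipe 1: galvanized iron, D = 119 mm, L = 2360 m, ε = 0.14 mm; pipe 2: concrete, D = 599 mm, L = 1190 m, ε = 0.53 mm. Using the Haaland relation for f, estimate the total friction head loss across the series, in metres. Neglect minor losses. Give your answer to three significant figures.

Pipe 1: V = 2.841 m/s, Re = 7.81×10^5, ε/D = 0.00118, f = 0.02078, h_1 = f(L/D)V²/2g = 169.5 m
Pipe 2: V = 0.1121 m/s, Re = 1.55×10^5, ε/D = 8.85×10^-4, f = 0.02078, h_2 = f(L/D)V²/2g = 0.02646 m
Series → Q common, losses add: H = Σh = 169.6 m

H ≈ 170 m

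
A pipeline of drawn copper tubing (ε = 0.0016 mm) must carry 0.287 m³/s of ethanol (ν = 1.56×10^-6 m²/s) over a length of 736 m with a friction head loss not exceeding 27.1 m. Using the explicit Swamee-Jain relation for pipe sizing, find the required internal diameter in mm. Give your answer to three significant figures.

D ≈ 299 mm

Swamee-Jain (Type III): D = 0.66·[ε^1.25·(LQ²/(gh_f))^4.75 + ν·Q^9.4·(L/(gh_f))^5.2]^0.04
LQ²/(gh_f) = 0.2280; L/(gh_f) = 2.768
Term 1 = ε^1.25·(…)^4.75 = 5.08×10^-11; Term 2 = ν·Q^9.4·(…)^5.2 = 2.49×10^-9
D = 0.66·(5.08×10^-11 + 2.49×10^-9)^0.04 = 0.2991 m = 299 mm
Check: V = 4.09 m/s, Re = 7.83×10^5, f = 0.01221, h_f = 25.6 m ≈ 27.1 m ✓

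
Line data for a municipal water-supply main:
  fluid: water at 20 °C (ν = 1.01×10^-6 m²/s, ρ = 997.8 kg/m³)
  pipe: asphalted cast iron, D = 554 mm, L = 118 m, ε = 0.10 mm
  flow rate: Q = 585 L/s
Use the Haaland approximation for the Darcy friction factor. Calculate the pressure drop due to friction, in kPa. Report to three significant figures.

V = 4Q/(πD²) = 4·0.585/(π·0.554²) = 2.427 m/s
Re = VD/ν = 2.427·0.554/1.01×10^-6 = 1.33×10^6 → turbulent
ε/D = 0.10/554 = 1.81×10^-4
Haaland: f = 0.01417
h_f = f(L/D)V²/(2g) = 0.01417·(118/0.554)·2.427²/(2·9.81) = 0.9062 m
Δp = ρg·h_f = 997.8·9.81·0.9062 = 8.870 kPa

Δp ≈ 8.87 kPa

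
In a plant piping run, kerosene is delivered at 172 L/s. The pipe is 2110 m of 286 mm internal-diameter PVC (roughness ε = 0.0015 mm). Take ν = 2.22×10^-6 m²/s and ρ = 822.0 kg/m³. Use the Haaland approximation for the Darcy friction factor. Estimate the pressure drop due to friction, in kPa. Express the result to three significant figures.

Δp ≈ 305 kPa

V = 4Q/(πD²) = 4·0.172/(π·0.286²) = 2.677 m/s
Re = VD/ν = 2.677·0.286/2.22×10^-6 = 3.45×10^5 → turbulent
ε/D = 0.0015/286 = 5.24×10^-6
Haaland: f = 0.01402
h_f = f(L/D)V²/(2g) = 0.01402·(2110/0.286)·2.677²/(2·9.81) = 37.79 m
Δp = ρg·h_f = 822.0·9.81·37.79 = 304.7 kPa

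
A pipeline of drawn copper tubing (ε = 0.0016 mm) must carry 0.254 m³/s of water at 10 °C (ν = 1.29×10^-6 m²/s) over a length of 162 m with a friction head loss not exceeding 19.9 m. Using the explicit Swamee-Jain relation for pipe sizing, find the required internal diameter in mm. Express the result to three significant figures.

D ≈ 221 mm

Swamee-Jain (Type III): D = 0.66·[ε^1.25·(LQ²/(gh_f))^4.75 + ν·Q^9.4·(L/(gh_f))^5.2]^0.04
LQ²/(gh_f) = 0.05354; L/(gh_f) = 0.8298
Term 1 = ε^1.25·(…)^4.75 = 5.20×10^-14; Term 2 = ν·Q^9.4·(…)^5.2 = 1.24×10^-12
D = 0.66·(5.20×10^-14 + 1.24×10^-12)^0.04 = 0.2208 m = 221 mm
Check: V = 6.63 m/s, Re = 1.14×10^6, f = 0.01156, h_f = 19.0 m ≈ 19.9 m ✓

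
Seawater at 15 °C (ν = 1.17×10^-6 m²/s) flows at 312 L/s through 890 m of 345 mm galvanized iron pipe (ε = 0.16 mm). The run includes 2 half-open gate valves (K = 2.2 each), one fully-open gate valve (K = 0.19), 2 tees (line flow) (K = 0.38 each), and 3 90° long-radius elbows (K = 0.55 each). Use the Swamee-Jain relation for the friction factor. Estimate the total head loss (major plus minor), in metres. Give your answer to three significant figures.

V = 4Q/(πD²) = 3.338 m/s; V²/2g = 0.5677 m
Re = 9.84×10^5, ε/D = 4.64×10^-4 → f = 0.01706 (Swamee-Jain)
Major: h_f = f(L/D)·V²/2g = 0.01706·2580·0.5677 = 24.98 m
Minor: ΣK = 7.00; h_m = ΣK·V²/2g = 3.974 m
Total H_L = 24.98 + 3.974 = 28.96 m

H_L ≈ 29.0 m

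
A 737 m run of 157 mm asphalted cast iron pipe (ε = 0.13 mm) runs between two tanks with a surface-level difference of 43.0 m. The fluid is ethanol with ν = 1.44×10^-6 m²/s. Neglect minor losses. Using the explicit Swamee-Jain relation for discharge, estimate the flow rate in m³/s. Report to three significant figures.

Swamee-Jain (Type II): Q = -0.965·√(gD⁵h_f/L)·ln[ε/(3.7D) + √(3.17ν²L/(gD³h_f))]
√(gD⁵h_f/L) = √(9.81·0.157⁵·43.0/737) = 0.007389
ε/(3.7D) = 2.24×10^-4; √(3.17ν²L/(gD³h_f)) = 5.45×10^-5
Q = -0.965·0.007389·ln(2.783×10^-4) = 0.05838 m³/s
Check: V = 3.02 m/s, Re = 3.29×10^5, f = 0.01991, h_f = 43.3 m ≈ 43.0 m ✓

Q ≈ 0.0584 m³/s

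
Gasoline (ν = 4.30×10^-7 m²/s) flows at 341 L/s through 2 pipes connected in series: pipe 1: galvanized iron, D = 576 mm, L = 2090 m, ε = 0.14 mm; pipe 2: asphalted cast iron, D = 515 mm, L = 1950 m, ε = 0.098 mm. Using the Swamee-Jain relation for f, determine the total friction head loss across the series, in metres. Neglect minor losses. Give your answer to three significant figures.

Pipe 1: V = 1.309 m/s, Re = 1.75×10^6, ε/D = 2.43×10^-4, f = 0.01487, h_1 = f(L/D)V²/2g = 4.711 m
Pipe 2: V = 1.637 m/s, Re = 1.96×10^6, ε/D = 1.90×10^-4, f = 0.01421, h_2 = f(L/D)V²/2g = 7.349 m
Series → Q common, losses add: H = Σh = 12.06 m

H ≈ 12.1 m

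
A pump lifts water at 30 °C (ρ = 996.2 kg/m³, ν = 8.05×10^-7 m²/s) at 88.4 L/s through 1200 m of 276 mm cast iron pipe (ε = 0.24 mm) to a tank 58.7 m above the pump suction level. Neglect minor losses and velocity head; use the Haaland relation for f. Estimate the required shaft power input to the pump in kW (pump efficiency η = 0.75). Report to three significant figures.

V = 4Q/(πD²) = 1.478 m/s; Re = 5.07×10^5; ε/D = 8.70×10^-4; f = 0.01959
h_f = f(L/D)V²/2g = 9.478 m
Total head H = z + h_f = 58.7 + 9.478 = 68.18 m
P_hyd = ρgQH = 996.2·9.81·0.0884·68.18 = 58.90 kW
P_shaft = P_hyd/η = 58.90/0.75 = 78.53 kW

P_shaft ≈ 78.5 kW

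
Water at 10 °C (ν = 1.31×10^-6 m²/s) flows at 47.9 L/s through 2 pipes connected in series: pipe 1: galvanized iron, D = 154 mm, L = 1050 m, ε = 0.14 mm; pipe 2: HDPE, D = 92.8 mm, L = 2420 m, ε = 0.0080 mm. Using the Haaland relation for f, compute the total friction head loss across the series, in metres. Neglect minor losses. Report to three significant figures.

H ≈ 986 m

Pipe 1: V = 2.572 m/s, Re = 3.02×10^5, ε/D = 9.09×10^-4, f = 0.02013, h_1 = f(L/D)V²/2g = 46.25 m
Pipe 2: V = 7.082 m/s, Re = 5.02×10^5, ε/D = 8.62×10^-5, f = 0.01410, h_2 = f(L/D)V²/2g = 939.9 m
Series → Q common, losses add: H = Σh = 986.2 m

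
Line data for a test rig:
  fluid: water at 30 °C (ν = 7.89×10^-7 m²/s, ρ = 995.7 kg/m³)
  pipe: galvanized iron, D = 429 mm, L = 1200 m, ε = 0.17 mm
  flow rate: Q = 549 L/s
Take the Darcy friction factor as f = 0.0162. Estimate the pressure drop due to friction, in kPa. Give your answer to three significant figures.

V = 4Q/(πD²) = 4·0.549/(π·0.429²) = 3.798 m/s
h_f = f(L/D)V²/(2g) = 0.01620·(1200/0.429)·3.798²/(2·9.81) = 33.32 m
Δp = ρg·h_f = 995.7·9.81·33.32 = 325.4 kPa

Δp ≈ 325 kPa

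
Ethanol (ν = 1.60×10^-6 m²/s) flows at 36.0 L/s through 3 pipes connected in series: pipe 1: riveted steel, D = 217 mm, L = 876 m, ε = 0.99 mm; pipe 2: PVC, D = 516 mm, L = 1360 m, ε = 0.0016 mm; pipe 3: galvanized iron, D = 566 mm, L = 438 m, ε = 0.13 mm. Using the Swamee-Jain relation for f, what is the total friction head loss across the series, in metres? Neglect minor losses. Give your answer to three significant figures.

Pipe 1: V = 0.9734 m/s, Re = 1.32×10^5, ε/D = 0.00456, f = 0.03052, h_1 = f(L/D)V²/2g = 5.951 m
Pipe 2: V = 0.1722 m/s, Re = 5.55×10^4, ε/D = 3.10×10^-6, f = 0.02029, h_2 = f(L/D)V²/2g = 0.08079 m
Pipe 3: V = 0.1431 m/s, Re = 5.06×10^4, ε/D = 2.30×10^-4, f = 0.02161, h_3 = f(L/D)V²/2g = 0.01745 m
Series → Q common, losses add: H = Σh = 6.049 m

H ≈ 6.05 m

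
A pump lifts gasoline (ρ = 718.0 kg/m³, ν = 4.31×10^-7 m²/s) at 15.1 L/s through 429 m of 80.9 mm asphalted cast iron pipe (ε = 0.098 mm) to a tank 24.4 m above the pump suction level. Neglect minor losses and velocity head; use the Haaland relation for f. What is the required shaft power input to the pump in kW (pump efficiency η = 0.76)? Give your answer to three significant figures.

V = 4Q/(πD²) = 2.938 m/s; Re = 5.51×10^5; ε/D = 0.00121; f = 0.02104
h_f = f(L/D)V²/2g = 49.08 m
Total head H = z + h_f = 24.4 + 49.08 = 73.48 m
P_hyd = ρgQH = 718.0·9.81·0.0151·73.48 = 7.815 kW
P_shaft = P_hyd/η = 7.815/0.76 = 10.28 kW

P_shaft ≈ 10.3 kW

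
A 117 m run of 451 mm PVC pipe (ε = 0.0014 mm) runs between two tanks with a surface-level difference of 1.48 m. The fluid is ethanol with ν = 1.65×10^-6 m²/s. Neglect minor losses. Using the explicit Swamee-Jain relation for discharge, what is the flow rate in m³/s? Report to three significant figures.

Q ≈ 0.486 m³/s

Swamee-Jain (Type II): Q = -0.965·√(gD⁵h_f/L)·ln[ε/(3.7D) + √(3.17ν²L/(gD³h_f))]
√(gD⁵h_f/L) = √(9.81·0.451⁵·1.48/117) = 0.04812
ε/(3.7D) = 8.39×10^-7; √(3.17ν²L/(gD³h_f)) = 2.75×10^-5
Q = -0.965·0.04812·ln(2.837×10^-5) = 0.4862 m³/s
Check: V = 3.04 m/s, Re = 8.32×10^5, f = 0.01205, h_f = 1.48 m ≈ 1.48 m ✓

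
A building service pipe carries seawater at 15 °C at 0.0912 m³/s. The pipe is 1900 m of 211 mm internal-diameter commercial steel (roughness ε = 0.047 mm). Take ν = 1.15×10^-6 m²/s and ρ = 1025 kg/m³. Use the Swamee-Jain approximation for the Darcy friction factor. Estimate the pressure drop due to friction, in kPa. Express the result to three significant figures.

Δp ≈ 495 kPa

V = 4Q/(πD²) = 4·0.0912/(π·0.211²) = 2.608 m/s
Re = VD/ν = 2.608·0.211/1.15×10^-6 = 4.79×10^5 → turbulent
ε/D = 0.047/211 = 2.23×10^-4
Swamee-Jain: f = 0.01578
h_f = f(L/D)V²/(2g) = 0.01578·(1900/0.211)·2.608²/(2·9.81) = 49.26 m
Δp = ρg·h_f = 1025·9.81·49.26 = 495.3 kPa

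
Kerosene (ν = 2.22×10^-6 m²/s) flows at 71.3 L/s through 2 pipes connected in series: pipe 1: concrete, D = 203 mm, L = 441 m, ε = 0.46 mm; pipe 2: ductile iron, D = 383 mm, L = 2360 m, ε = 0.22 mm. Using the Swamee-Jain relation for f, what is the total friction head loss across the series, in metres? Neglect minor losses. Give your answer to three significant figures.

H ≈ 16.0 m

Pipe 1: V = 2.203 m/s, Re = 2.01×10^5, ε/D = 0.00227, f = 0.02521, h_1 = f(L/D)V²/2g = 13.54 m
Pipe 2: V = 0.6189 m/s, Re = 1.07×10^5, ε/D = 5.74×10^-4, f = 0.02057, h_2 = f(L/D)V²/2g = 2.474 m
Series → Q common, losses add: H = Σh = 16.02 m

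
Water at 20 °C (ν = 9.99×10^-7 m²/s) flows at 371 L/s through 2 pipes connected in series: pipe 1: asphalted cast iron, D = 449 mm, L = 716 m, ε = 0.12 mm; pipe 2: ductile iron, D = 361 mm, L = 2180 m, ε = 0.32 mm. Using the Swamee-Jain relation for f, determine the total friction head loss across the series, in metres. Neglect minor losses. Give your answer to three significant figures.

H ≈ 85.4 m

Pipe 1: V = 2.343 m/s, Re = 1.05×10^6, ε/D = 2.67×10^-4, f = 0.01542, h_1 = f(L/D)V²/2g = 6.880 m
Pipe 2: V = 3.625 m/s, Re = 1.31×10^6, ε/D = 8.86×10^-4, f = 0.01941, h_2 = f(L/D)V²/2g = 78.47 m
Series → Q common, losses add: H = Σh = 85.35 m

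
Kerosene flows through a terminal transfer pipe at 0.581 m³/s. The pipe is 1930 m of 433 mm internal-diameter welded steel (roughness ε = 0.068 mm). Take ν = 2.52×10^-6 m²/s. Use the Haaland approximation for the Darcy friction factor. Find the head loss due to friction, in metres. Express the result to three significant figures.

V = 4Q/(πD²) = 4·0.581/(π·0.433²) = 3.946 m/s
Re = VD/ν = 3.946·0.433/2.52×10^-6 = 6.78×10^5 → turbulent
ε/D = 0.068/433 = 1.57×10^-4
Haaland: f = 0.01448
h_f = f(L/D)V²/(2g) = 0.01448·(1930/0.433)·3.946²/(2·9.81) = 51.23 m

h_f ≈ 51.2 m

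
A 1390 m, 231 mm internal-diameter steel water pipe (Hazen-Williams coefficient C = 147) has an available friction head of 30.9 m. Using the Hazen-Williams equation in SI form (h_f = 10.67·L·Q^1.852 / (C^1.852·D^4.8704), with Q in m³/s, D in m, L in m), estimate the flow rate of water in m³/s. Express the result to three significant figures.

Rearranging: Q = [h_f·C^1.852·D^4.8704 / (10.67·L)]^(1/1.852)
Q = [30.9·147^1.852·0.231^4.8704 / (10.67·1390)]^0.540 = 0.1112 m³/s

Q ≈ 0.111 m³/s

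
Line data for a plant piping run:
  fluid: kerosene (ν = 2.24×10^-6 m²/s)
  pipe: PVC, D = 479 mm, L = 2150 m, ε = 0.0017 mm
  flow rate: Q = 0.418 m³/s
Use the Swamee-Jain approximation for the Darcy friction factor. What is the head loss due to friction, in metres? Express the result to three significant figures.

V = 4Q/(πD²) = 4·0.418/(π·0.479²) = 2.320 m/s
Re = VD/ν = 2.320·0.479/2.24×10^-6 = 4.96×10^5 → turbulent
ε/D = 0.0017/479 = 3.55×10^-6
Swamee-Jain: f = 0.01317
h_f = f(L/D)V²/(2g) = 0.01317·(2150/0.479)·2.320²/(2·9.81) = 16.21 m

h_f ≈ 16.2 m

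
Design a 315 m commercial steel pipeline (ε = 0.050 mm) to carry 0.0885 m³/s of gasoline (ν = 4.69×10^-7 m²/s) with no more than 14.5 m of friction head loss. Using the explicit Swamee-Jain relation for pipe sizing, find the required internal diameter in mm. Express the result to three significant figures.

D ≈ 188 mm

Swamee-Jain (Type III): D = 0.66·[ε^1.25·(LQ²/(gh_f))^4.75 + ν·Q^9.4·(L/(gh_f))^5.2]^0.04
LQ²/(gh_f) = 0.01734; L/(gh_f) = 2.214
Term 1 = ε^1.25·(…)^4.75 = 1.82×10^-14; Term 2 = ν·Q^9.4·(…)^5.2 = 3.70×10^-15
D = 0.66·(1.82×10^-14 + 3.70×10^-15)^0.04 = 0.1876 m = 188 mm
Check: V = 3.20 m/s, Re = 1.28×10^6, f = 0.01529, h_f = 13.4 m ≈ 14.5 m ✓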